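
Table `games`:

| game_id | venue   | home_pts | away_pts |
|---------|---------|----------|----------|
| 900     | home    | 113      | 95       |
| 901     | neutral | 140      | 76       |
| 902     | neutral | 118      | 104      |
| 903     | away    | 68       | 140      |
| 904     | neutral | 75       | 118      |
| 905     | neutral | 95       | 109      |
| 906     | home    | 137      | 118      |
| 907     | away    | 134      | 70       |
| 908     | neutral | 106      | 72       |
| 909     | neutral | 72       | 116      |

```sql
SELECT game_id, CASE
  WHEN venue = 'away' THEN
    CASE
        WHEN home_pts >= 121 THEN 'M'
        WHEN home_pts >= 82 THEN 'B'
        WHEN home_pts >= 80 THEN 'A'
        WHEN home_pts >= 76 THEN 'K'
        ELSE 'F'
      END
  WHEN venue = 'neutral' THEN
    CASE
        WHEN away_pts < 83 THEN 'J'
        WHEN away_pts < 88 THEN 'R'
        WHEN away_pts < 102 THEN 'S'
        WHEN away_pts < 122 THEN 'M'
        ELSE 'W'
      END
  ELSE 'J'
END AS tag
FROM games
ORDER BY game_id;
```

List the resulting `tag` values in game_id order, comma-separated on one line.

J, J, M, F, M, M, J, M, J, M

game_id=900: venue='home' → outer ELSE → J
game_id=901: venue='neutral' → inner[away_pts < 83] → J
game_id=902: venue='neutral' → inner[away_pts < 122] → M
game_id=903: venue='away' → inner[ELSE] → F
game_id=904: venue='neutral' → inner[away_pts < 122] → M
game_id=905: venue='neutral' → inner[away_pts < 122] → M
game_id=906: venue='home' → outer ELSE → J
game_id=907: venue='away' → inner[home_pts >= 121] → M
game_id=908: venue='neutral' → inner[away_pts < 83] → J
game_id=909: venue='neutral' → inner[away_pts < 122] → M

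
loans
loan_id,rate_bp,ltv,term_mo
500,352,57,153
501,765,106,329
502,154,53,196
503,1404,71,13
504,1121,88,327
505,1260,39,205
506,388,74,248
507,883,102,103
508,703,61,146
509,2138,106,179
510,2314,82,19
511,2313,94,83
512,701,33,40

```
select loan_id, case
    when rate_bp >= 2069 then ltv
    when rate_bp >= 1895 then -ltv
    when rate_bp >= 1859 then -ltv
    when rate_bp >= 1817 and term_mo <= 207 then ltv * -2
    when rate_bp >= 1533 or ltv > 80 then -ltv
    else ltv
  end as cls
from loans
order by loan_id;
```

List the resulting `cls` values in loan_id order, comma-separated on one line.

loan_id=500: ELSE → 57
loan_id=501: rate_bp >= 1533 or ltv > 80 → -106
loan_id=502: ELSE → 53
loan_id=503: ELSE → 71
loan_id=504: rate_bp >= 1533 or ltv > 80 → -88
loan_id=505: ELSE → 39
loan_id=506: ELSE → 74
loan_id=507: rate_bp >= 1533 or ltv > 80 → -102
loan_id=508: ELSE → 61
loan_id=509: rate_bp >= 2069 → 106
loan_id=510: rate_bp >= 2069 → 82
loan_id=511: rate_bp >= 2069 → 94
loan_id=512: ELSE → 33

57, -106, 53, 71, -88, 39, 74, -102, 61, 106, 82, 94, 33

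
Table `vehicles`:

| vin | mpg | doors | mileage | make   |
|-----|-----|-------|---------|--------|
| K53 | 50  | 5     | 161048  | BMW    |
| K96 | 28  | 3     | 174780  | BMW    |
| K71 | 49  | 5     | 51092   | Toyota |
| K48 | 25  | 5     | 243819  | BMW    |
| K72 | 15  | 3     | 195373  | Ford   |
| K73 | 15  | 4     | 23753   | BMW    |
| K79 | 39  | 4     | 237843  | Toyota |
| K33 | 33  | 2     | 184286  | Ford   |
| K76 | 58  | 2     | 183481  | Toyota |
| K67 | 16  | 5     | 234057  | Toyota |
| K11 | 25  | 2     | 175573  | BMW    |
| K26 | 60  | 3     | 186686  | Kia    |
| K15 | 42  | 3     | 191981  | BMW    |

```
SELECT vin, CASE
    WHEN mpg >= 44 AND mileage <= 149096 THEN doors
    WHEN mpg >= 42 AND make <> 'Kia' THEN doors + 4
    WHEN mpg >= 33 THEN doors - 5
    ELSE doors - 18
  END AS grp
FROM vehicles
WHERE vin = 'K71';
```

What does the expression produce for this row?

vin = K71: mpg=49, doors=5, mileage=51092, make=Toyota.
mpg >= 44 AND mileage <= 149096 → true → 5

5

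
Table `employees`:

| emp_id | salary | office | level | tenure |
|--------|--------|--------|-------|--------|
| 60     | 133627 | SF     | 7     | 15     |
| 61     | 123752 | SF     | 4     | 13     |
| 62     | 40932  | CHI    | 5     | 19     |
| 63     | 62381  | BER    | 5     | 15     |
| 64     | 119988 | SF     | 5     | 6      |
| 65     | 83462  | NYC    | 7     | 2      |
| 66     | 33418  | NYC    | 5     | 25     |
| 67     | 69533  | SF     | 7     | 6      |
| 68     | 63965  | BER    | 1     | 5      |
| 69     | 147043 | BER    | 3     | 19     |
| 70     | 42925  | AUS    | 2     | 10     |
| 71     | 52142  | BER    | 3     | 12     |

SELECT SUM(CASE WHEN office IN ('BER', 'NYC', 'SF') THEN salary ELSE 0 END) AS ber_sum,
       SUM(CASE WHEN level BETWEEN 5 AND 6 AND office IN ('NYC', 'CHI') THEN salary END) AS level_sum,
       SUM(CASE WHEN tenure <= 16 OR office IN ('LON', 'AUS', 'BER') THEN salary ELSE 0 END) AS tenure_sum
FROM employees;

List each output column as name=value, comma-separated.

[ber_sum: office IN ('BER', 'NYC', 'SF')]
emp_id=60: ✓ → 133627
emp_id=61: ✓ → 123752
emp_id=62: ✗
emp_id=63: ✓ → 62381
emp_id=64: ✓ → 119988
emp_id=65: ✓ → 83462
emp_id=66: ✓ → 33418
emp_id=67: ✓ → 69533
emp_id=68: ✓ → 63965
emp_id=69: ✓ → 147043
emp_id=70: ✗
emp_id=71: ✓ → 52142
ber_sum = 133627 + 123752 + 62381 + 119988 + 83462 + 33418 + 69533 + 63965 + 147043 + 52142 = 889311
—
[level_sum: level BETWEEN 5 AND 6 AND office IN ('NYC', 'CHI')]
emp_id=60: ✗
emp_id=61: ✗
emp_id=62: ✓ → 40932
emp_id=63: ✗
emp_id=64: ✗
emp_id=65: ✗
emp_id=66: ✓ → 33418
emp_id=67: ✗
emp_id=68: ✗
emp_id=69: ✗
emp_id=70: ✗
emp_id=71: ✗
level_sum = 40932 + 33418 = 74350
—
[tenure_sum: tenure <= 16 OR office IN ('LON', 'AUS', 'BER')]
emp_id=60: ✓ → 133627
emp_id=61: ✓ → 123752
emp_id=62: ✗
emp_id=63: ✓ → 62381
emp_id=64: ✓ → 119988
emp_id=65: ✓ → 83462
emp_id=66: ✗
emp_id=67: ✓ → 69533
emp_id=68: ✓ → 63965
emp_id=69: ✓ → 147043
emp_id=70: ✓ → 42925
emp_id=71: ✓ → 52142
tenure_sum = 133627 + 123752 + 62381 + 119988 + 83462 + 69533 + 63965 + 147043 + 42925 + 52142 = 898818

ber_sum=889311, level_sum=74350, tenure_sum=898818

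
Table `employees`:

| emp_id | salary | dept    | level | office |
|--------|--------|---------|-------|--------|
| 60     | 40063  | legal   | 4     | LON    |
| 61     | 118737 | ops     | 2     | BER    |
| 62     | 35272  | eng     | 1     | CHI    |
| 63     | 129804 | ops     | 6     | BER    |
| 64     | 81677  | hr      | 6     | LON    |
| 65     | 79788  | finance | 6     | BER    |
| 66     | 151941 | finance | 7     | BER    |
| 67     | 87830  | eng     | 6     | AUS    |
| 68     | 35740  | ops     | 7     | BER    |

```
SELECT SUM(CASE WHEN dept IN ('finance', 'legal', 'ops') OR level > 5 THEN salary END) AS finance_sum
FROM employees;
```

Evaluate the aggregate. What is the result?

emp_id=60: ✓ → 40063
emp_id=61: ✓ → 118737
emp_id=62: ✗
emp_id=63: ✓ → 129804
emp_id=64: ✓ → 81677
emp_id=65: ✓ → 79788
emp_id=66: ✓ → 151941
emp_id=67: ✓ → 87830
emp_id=68: ✓ → 35740
finance_sum = 40063 + 118737 + 129804 + 81677 + 79788 + 151941 + 87830 + 35740 = 725580

725580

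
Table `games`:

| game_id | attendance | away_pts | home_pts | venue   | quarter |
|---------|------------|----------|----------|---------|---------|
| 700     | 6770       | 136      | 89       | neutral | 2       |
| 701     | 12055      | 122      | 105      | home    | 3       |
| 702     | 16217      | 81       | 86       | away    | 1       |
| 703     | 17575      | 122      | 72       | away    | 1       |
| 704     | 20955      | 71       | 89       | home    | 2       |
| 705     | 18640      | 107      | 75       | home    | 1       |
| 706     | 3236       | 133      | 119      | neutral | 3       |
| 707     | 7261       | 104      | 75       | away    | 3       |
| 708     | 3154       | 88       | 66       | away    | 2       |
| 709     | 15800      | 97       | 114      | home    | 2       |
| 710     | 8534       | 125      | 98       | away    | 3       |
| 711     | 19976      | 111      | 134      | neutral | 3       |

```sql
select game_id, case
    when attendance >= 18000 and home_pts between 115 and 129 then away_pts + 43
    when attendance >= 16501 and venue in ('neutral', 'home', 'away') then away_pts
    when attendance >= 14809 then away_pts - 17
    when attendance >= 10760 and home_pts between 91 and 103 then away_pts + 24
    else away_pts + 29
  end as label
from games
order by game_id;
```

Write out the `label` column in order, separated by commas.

game_id=700: ELSE → 165
game_id=701: ELSE → 151
game_id=702: attendance >= 14809 → 64
game_id=703: attendance >= 16501 and venue in ('neutral', 'home', 'away') → 122
game_id=704: attendance >= 16501 and venue in ('neutral', 'home', 'away') → 71
game_id=705: attendance >= 16501 and venue in ('neutral', 'home', 'away') → 107
game_id=706: ELSE → 162
game_id=707: ELSE → 133
game_id=708: ELSE → 117
game_id=709: attendance >= 14809 → 80
game_id=710: ELSE → 154
game_id=711: attendance >= 16501 and venue in ('neutral', 'home', 'away') → 111

165, 151, 64, 122, 71, 107, 162, 133, 117, 80, 154, 111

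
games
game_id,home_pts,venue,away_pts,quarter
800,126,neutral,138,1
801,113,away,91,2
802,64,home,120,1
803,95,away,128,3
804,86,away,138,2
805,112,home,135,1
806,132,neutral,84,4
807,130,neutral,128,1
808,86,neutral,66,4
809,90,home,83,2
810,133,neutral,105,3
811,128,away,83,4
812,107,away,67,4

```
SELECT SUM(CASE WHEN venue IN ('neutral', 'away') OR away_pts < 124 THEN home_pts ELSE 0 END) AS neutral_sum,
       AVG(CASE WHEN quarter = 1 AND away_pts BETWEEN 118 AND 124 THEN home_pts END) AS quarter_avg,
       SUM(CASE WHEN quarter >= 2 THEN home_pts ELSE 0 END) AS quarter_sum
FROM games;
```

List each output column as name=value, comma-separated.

neutral_sum=1290, quarter_avg=64, quarter_sum=970

[neutral_sum: venue IN ('neutral', 'away') OR away_pts < 124]
game_id=800: ✓ → 126
game_id=801: ✓ → 113
game_id=802: ✓ → 64
game_id=803: ✓ → 95
game_id=804: ✓ → 86
game_id=805: ✗
game_id=806: ✓ → 132
game_id=807: ✓ → 130
game_id=808: ✓ → 86
game_id=809: ✓ → 90
game_id=810: ✓ → 133
game_id=811: ✓ → 128
game_id=812: ✓ → 107
neutral_sum = 126 + 113 + 64 + 95 + 86 + 132 + 130 + 86 + 90 + 133 + 128 + 107 = 1290
—
[quarter_avg: quarter = 1 AND away_pts BETWEEN 118 AND 124]
game_id=800: ✗
game_id=801: ✗
game_id=802: ✓ → 64
game_id=803: ✗
game_id=804: ✗
game_id=805: ✗
game_id=806: ✗
game_id=807: ✗
game_id=808: ✗
game_id=809: ✗
game_id=810: ✗
game_id=811: ✗
game_id=812: ✗
quarter_avg = 64
—
[quarter_sum: quarter >= 2]
game_id=800: ✗
game_id=801: ✓ → 113
game_id=802: ✗
game_id=803: ✓ → 95
game_id=804: ✓ → 86
game_id=805: ✗
game_id=806: ✓ → 132
game_id=807: ✗
game_id=808: ✓ → 86
game_id=809: ✓ → 90
game_id=810: ✓ → 133
game_id=811: ✓ → 128
game_id=812: ✓ → 107
quarter_sum = 113 + 95 + 86 + 132 + 86 + 90 + 133 + 128 + 107 = 970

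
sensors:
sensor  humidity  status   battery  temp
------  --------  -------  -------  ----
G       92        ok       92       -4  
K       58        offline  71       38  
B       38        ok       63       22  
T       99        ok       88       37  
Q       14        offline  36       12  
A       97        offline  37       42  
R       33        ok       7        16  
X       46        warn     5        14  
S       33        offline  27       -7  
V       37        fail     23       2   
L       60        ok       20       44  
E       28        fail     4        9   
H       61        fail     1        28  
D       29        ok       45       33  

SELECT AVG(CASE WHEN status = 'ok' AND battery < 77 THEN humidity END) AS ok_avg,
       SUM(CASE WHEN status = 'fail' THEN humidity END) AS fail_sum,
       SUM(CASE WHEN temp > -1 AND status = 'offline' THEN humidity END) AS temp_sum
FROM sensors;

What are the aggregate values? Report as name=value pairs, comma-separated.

[ok_avg: status = 'ok' AND battery < 77]
sensor=G: ✗
sensor=K: ✗
sensor=B: ✓ → 38
sensor=T: ✗
sensor=Q: ✗
sensor=A: ✗
sensor=R: ✓ → 33
sensor=X: ✗
sensor=S: ✗
sensor=V: ✗
sensor=L: ✓ → 60
sensor=E: ✗
sensor=H: ✗
sensor=D: ✓ → 29
ok_avg = (38 + 33 + 60 + 29) / 4 = 40
—
[fail_sum: status = 'fail']
sensor=G: ✗
sensor=K: ✗
sensor=B: ✗
sensor=T: ✗
sensor=Q: ✗
sensor=A: ✗
sensor=R: ✗
sensor=X: ✗
sensor=S: ✗
sensor=V: ✓ → 37
sensor=L: ✗
sensor=E: ✓ → 28
sensor=H: ✓ → 61
sensor=D: ✗
fail_sum = 37 + 28 + 61 = 126
—
[temp_sum: temp > -1 AND status = 'offline']
sensor=G: ✗
sensor=K: ✓ → 58
sensor=B: ✗
sensor=T: ✗
sensor=Q: ✓ → 14
sensor=A: ✓ → 97
sensor=R: ✗
sensor=X: ✗
sensor=S: ✗
sensor=V: ✗
sensor=L: ✗
sensor=E: ✗
sensor=H: ✗
sensor=D: ✗
temp_sum = 58 + 14 + 97 = 169

ok_avg=40, fail_sum=126, temp_sum=169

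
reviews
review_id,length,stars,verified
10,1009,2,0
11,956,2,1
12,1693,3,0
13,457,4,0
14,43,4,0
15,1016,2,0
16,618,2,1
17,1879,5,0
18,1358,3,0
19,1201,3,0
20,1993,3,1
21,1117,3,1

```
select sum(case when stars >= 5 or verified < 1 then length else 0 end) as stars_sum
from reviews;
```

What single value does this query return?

review_id=10: ✓ → 1009
review_id=11: ✗
review_id=12: ✓ → 1693
review_id=13: ✓ → 457
review_id=14: ✓ → 43
review_id=15: ✓ → 1016
review_id=16: ✗
review_id=17: ✓ → 1879
review_id=18: ✓ → 1358
review_id=19: ✓ → 1201
review_id=20: ✗
review_id=21: ✗
stars_sum = 1009 + 1693 + 457 + 43 + 1016 + 1879 + 1358 + 1201 = 8656

8656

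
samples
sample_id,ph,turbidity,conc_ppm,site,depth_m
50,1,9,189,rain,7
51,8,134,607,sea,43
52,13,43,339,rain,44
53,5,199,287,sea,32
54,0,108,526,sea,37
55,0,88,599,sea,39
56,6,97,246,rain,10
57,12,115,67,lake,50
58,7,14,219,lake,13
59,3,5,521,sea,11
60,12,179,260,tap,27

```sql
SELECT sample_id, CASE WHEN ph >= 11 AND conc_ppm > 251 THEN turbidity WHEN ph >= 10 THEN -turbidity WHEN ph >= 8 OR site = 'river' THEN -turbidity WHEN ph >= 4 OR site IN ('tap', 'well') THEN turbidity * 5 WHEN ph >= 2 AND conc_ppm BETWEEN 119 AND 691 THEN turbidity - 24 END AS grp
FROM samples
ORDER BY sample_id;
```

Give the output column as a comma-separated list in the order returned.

NULL, -134, 43, 995, NULL, NULL, 485, -115, 70, -19, 179

sample_id=50: (no match → NULL) → NULL
sample_id=51: ph >= 8 OR site = 'river' → -134
sample_id=52: ph >= 11 AND conc_ppm > 251 → 43
sample_id=53: ph >= 4 OR site IN ('tap', 'well') → 995
sample_id=54: (no match → NULL) → NULL
sample_id=55: (no match → NULL) → NULL
sample_id=56: ph >= 4 OR site IN ('tap', 'well') → 485
sample_id=57: ph >= 10 → -115
sample_id=58: ph >= 4 OR site IN ('tap', 'well') → 70
sample_id=59: ph >= 2 AND conc_ppm BETWEEN 119 AND 691 → -19
sample_id=60: ph >= 11 AND conc_ppm > 251 → 179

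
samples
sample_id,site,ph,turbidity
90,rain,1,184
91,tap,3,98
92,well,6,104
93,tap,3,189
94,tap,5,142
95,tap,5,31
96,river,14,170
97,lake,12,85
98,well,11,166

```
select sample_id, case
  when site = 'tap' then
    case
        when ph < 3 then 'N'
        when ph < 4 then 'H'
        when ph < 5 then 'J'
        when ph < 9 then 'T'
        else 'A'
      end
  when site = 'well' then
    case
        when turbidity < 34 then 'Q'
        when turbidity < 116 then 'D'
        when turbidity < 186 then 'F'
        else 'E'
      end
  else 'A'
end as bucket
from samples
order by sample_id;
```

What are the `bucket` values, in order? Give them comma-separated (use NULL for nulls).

A, H, D, H, T, T, A, A, F

sample_id=90: site='rain' → outer ELSE → A
sample_id=91: site='tap' → inner[ph < 4] → H
sample_id=92: site='well' → inner[turbidity < 116] → D
sample_id=93: site='tap' → inner[ph < 4] → H
sample_id=94: site='tap' → inner[ph < 9] → T
sample_id=95: site='tap' → inner[ph < 9] → T
sample_id=96: site='river' → outer ELSE → A
sample_id=97: site='lake' → outer ELSE → A
sample_id=98: site='well' → inner[turbidity < 186] → F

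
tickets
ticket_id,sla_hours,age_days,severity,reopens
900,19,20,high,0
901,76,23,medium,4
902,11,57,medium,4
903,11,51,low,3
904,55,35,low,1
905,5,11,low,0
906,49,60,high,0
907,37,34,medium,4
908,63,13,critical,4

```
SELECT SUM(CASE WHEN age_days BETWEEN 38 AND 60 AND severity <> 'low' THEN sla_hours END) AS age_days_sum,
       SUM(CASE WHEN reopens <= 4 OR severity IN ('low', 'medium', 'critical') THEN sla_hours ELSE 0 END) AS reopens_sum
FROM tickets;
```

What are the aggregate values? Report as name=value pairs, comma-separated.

[age_days_sum: age_days BETWEEN 38 AND 60 AND severity <> 'low']
ticket_id=900: ✗
ticket_id=901: ✗
ticket_id=902: ✓ → 11
ticket_id=903: ✗
ticket_id=904: ✗
ticket_id=905: ✗
ticket_id=906: ✓ → 49
ticket_id=907: ✗
ticket_id=908: ✗
age_days_sum = 11 + 49 = 60
—
[reopens_sum: reopens <= 4 OR severity IN ('low', 'medium', 'critical')]
ticket_id=900: ✓ → 19
ticket_id=901: ✓ → 76
ticket_id=902: ✓ → 11
ticket_id=903: ✓ → 11
ticket_id=904: ✓ → 55
ticket_id=905: ✓ → 5
ticket_id=906: ✓ → 49
ticket_id=907: ✓ → 37
ticket_id=908: ✓ → 63
reopens_sum = 19 + 76 + 11 + 11 + 55 + 5 + 49 + 37 + 63 = 326

age_days_sum=60, reopens_sum=326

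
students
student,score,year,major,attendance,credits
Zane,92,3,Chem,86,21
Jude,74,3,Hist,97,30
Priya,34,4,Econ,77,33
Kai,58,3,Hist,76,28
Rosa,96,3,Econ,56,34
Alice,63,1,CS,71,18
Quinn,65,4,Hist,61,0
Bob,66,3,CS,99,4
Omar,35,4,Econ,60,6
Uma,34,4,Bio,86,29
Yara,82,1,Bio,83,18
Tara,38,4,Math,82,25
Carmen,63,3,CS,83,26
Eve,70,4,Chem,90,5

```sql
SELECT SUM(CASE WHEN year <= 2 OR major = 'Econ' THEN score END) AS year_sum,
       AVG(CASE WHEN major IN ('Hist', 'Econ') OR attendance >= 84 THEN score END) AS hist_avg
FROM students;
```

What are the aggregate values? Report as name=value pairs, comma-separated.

year_sum=310, hist_avg=62.4

[year_sum: year <= 2 OR major = 'Econ']
student=Zane: ✗
student=Jude: ✗
student=Priya: ✓ → 34
student=Kai: ✗
student=Rosa: ✓ → 96
student=Alice: ✓ → 63
student=Quinn: ✗
student=Bob: ✗
student=Omar: ✓ → 35
student=Uma: ✗
student=Yara: ✓ → 82
student=Tara: ✗
student=Carmen: ✗
student=Eve: ✗
year_sum = 34 + 96 + 63 + 35 + 82 = 310
—
[hist_avg: major IN ('Hist', 'Econ') OR attendance >= 84]
student=Zane: ✓ → 92
student=Jude: ✓ → 74
student=Priya: ✓ → 34
student=Kai: ✓ → 58
student=Rosa: ✓ → 96
student=Alice: ✗
student=Quinn: ✓ → 65
student=Bob: ✓ → 66
student=Omar: ✓ → 35
student=Uma: ✓ → 34
student=Yara: ✗
student=Tara: ✗
student=Carmen: ✗
student=Eve: ✓ → 70
hist_avg = (92 + 74 + 34 + 58 + 96 + 65 + 66 + 35 + 34 + 70) / 10 = 62.4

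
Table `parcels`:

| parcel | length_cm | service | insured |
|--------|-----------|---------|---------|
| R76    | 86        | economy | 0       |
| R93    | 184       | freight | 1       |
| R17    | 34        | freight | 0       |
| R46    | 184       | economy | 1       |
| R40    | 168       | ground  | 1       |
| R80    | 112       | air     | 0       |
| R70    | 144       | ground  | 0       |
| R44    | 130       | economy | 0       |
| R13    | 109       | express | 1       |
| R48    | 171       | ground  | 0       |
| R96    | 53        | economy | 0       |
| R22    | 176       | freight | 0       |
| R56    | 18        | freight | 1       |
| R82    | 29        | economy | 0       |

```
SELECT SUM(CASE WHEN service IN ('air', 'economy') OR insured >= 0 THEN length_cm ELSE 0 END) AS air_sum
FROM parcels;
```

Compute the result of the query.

1598

parcel=R76: ✓ → 86
parcel=R93: ✓ → 184
parcel=R17: ✓ → 34
parcel=R46: ✓ → 184
parcel=R40: ✓ → 168
parcel=R80: ✓ → 112
parcel=R70: ✓ → 144
parcel=R44: ✓ → 130
parcel=R13: ✓ → 109
parcel=R48: ✓ → 171
parcel=R96: ✓ → 53
parcel=R22: ✓ → 176
parcel=R56: ✓ → 18
parcel=R82: ✓ → 29
air_sum = 86 + 184 + 34 + 184 + 168 + 112 + 144 + 130 + 109 + 171 + 53 + 176 + 18 + 29 = 1598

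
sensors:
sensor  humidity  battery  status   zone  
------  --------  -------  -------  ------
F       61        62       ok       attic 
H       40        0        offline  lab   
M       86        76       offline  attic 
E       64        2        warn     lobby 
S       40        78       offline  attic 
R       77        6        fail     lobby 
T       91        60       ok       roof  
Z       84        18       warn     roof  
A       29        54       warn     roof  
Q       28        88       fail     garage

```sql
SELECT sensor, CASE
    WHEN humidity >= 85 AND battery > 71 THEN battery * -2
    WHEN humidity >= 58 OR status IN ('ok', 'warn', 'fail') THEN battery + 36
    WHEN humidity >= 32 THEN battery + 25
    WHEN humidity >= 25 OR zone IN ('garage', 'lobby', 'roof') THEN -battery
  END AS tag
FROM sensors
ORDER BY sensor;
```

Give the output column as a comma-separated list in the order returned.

90, 38, 98, 25, -152, 124, 42, 103, 96, 54

sensor=A: humidity >= 58 OR status IN ('ok', 'warn', 'fail') → 90
sensor=E: humidity >= 58 OR status IN ('ok', 'warn', 'fail') → 38
sensor=F: humidity >= 58 OR status IN ('ok', 'warn', 'fail') → 98
sensor=H: humidity >= 32 → 25
sensor=M: humidity >= 85 AND battery > 71 → -152
sensor=Q: humidity >= 58 OR status IN ('ok', 'warn', 'fail') → 124
sensor=R: humidity >= 58 OR status IN ('ok', 'warn', 'fail') → 42
sensor=S: humidity >= 32 → 103
sensor=T: humidity >= 58 OR status IN ('ok', 'warn', 'fail') → 96
sensor=Z: humidity >= 58 OR status IN ('ok', 'warn', 'fail') → 54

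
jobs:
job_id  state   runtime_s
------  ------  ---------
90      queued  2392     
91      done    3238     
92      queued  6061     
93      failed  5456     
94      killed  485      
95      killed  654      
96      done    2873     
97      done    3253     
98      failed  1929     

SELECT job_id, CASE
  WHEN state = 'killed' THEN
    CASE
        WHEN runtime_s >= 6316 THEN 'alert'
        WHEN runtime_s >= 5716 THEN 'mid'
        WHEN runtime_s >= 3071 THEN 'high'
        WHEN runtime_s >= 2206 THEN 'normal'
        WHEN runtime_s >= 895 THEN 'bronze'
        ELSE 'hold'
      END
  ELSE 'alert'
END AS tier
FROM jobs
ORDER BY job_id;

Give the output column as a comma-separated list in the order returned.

job_id=90: state='queued' → outer ELSE → alert
job_id=91: state='done' → outer ELSE → alert
job_id=92: state='queued' → outer ELSE → alert
job_id=93: state='failed' → outer ELSE → alert
job_id=94: state='killed' → inner[ELSE] → hold
job_id=95: state='killed' → inner[ELSE] → hold
job_id=96: state='done' → outer ELSE → alert
job_id=97: state='done' → outer ELSE → alert
job_id=98: state='failed' → outer ELSE → alert

alert, alert, alert, alert, hold, hold, alert, alert, alert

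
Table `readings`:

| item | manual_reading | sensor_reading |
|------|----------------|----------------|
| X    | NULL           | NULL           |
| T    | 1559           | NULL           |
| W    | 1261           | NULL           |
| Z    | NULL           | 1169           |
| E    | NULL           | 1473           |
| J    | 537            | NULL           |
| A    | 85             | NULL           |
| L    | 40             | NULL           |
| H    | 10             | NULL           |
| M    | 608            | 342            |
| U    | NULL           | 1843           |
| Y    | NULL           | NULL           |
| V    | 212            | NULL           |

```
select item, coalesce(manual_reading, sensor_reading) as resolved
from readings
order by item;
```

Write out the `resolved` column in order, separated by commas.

85, 1473, 10, 537, 40, 608, 1559, 1843, 212, 1261, NULL, NULL, 1169

item=A: manual_reading=85 → 85
item=E: manual_reading=NULL, sensor_reading=1473 → 1473
item=H: manual_reading=10 → 10
item=J: manual_reading=537 → 537
item=L: manual_reading=40 → 40
item=M: manual_reading=608 → 608
item=T: manual_reading=1559 → 1559
item=U: manual_reading=NULL, sensor_reading=1843 → 1843
item=V: manual_reading=212 → 212
item=W: manual_reading=1261 → 1261
item=X: manual_reading=NULL, sensor_reading=NULL (all NULL) → NULL
item=Y: manual_reading=NULL, sensor_reading=NULL (all NULL) → NULL
item=Z: manual_reading=NULL, sensor_reading=1169 → 1169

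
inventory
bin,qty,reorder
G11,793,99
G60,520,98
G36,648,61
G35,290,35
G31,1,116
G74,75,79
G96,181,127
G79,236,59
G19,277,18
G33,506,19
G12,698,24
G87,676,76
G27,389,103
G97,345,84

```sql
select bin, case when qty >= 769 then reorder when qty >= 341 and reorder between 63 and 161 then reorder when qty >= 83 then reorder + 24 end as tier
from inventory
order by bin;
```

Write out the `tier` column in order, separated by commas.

99, 48, 42, 103, NULL, 43, 59, 85, 98, NULL, 83, 76, 151, 84

bin=G11: qty >= 769 → 99
bin=G12: qty >= 83 → 48
bin=G19: qty >= 83 → 42
bin=G27: qty >= 341 and reorder between 63 and 161 → 103
bin=G31: (no match → NULL) → NULL
bin=G33: qty >= 83 → 43
bin=G35: qty >= 83 → 59
bin=G36: qty >= 83 → 85
bin=G60: qty >= 341 and reorder between 63 and 161 → 98
bin=G74: (no match → NULL) → NULL
bin=G79: qty >= 83 → 83
bin=G87: qty >= 341 and reorder between 63 and 161 → 76
bin=G96: qty >= 83 → 151
bin=G97: qty >= 341 and reorder between 63 and 161 → 84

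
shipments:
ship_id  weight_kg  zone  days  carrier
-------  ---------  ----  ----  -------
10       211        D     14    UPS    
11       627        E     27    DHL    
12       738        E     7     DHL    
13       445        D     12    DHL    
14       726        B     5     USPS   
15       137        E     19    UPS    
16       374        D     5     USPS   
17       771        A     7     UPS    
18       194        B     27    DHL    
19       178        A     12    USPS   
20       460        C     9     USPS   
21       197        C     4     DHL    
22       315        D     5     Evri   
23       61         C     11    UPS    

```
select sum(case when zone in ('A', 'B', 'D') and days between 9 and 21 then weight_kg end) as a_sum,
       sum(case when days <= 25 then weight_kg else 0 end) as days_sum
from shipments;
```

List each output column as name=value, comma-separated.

[a_sum: zone in ('A', 'B', 'D') and days between 9 and 21]
ship_id=10: ✓ → 211
ship_id=11: ✗
ship_id=12: ✗
ship_id=13: ✓ → 445
ship_id=14: ✗
ship_id=15: ✗
ship_id=16: ✗
ship_id=17: ✗
ship_id=18: ✗
ship_id=19: ✓ → 178
ship_id=20: ✗
ship_id=21: ✗
ship_id=22: ✗
ship_id=23: ✗
a_sum = 211 + 445 + 178 = 834
—
[days_sum: days <= 25]
ship_id=10: ✓ → 211
ship_id=11: ✗
ship_id=12: ✓ → 738
ship_id=13: ✓ → 445
ship_id=14: ✓ → 726
ship_id=15: ✓ → 137
ship_id=16: ✓ → 374
ship_id=17: ✓ → 771
ship_id=18: ✗
ship_id=19: ✓ → 178
ship_id=20: ✓ → 460
ship_id=21: ✓ → 197
ship_id=22: ✓ → 315
ship_id=23: ✓ → 61
days_sum = 211 + 738 + 445 + 726 + 137 + 374 + 771 + 178 + 460 + 197 + 315 + 61 = 4613

a_sum=834, days_sum=4613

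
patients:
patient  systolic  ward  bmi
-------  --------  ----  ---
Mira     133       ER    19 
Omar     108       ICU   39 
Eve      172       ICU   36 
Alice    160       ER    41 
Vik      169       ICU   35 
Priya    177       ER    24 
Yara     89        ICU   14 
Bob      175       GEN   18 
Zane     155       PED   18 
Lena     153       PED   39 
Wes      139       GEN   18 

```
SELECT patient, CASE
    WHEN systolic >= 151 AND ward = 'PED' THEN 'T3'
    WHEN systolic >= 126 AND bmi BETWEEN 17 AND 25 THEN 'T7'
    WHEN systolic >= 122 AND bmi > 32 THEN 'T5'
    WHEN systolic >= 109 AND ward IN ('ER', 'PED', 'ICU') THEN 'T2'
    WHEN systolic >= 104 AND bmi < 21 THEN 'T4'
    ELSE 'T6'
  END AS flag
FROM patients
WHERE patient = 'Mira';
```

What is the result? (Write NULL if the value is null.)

T7

patient = Mira: systolic=133, ward=ER, bmi=19.
systolic >= 151 AND ward = 'PED' → false
systolic >= 126 AND bmi BETWEEN 17 AND 25 → true → T7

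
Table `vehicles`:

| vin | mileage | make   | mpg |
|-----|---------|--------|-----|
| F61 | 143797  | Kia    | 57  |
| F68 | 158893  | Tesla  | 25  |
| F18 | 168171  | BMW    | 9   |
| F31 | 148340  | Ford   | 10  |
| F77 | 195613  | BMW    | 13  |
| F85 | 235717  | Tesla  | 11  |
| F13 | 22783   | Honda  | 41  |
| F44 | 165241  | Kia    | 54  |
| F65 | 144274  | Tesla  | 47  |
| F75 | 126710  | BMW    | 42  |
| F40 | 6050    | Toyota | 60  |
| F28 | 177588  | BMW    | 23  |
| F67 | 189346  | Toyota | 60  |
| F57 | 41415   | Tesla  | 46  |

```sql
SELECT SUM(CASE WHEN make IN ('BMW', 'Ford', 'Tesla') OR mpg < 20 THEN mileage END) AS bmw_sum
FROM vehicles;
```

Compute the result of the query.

1396721

vin=F61: ✗
vin=F68: ✓ → 158893
vin=F18: ✓ → 168171
vin=F31: ✓ → 148340
vin=F77: ✓ → 195613
vin=F85: ✓ → 235717
vin=F13: ✗
vin=F44: ✗
vin=F65: ✓ → 144274
vin=F75: ✓ → 126710
vin=F40: ✗
vin=F28: ✓ → 177588
vin=F67: ✗
vin=F57: ✓ → 41415
bmw_sum = 158893 + 168171 + 148340 + 195613 + 235717 + 144274 + 126710 + 177588 + 41415 = 1396721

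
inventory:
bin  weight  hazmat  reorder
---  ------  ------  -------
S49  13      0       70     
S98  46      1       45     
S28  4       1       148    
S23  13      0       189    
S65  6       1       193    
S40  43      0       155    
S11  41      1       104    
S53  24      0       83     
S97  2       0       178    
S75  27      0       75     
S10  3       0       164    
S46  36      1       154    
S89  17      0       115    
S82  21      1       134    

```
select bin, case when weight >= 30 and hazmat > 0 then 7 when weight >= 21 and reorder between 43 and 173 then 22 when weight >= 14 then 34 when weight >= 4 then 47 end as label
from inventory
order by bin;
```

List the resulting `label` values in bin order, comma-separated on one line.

bin=S10: (no match → NULL) → NULL
bin=S11: weight >= 30 and hazmat > 0 → 7
bin=S23: weight >= 4 → 47
bin=S28: weight >= 4 → 47
bin=S40: weight >= 21 and reorder between 43 and 173 → 22
bin=S46: weight >= 30 and hazmat > 0 → 7
bin=S49: weight >= 4 → 47
bin=S53: weight >= 21 and reorder between 43 and 173 → 22
bin=S65: weight >= 4 → 47
bin=S75: weight >= 21 and reorder between 43 and 173 → 22
bin=S82: weight >= 21 and reorder between 43 and 173 → 22
bin=S89: weight >= 14 → 34
bin=S97: (no match → NULL) → NULL
bin=S98: weight >= 30 and hazmat > 0 → 7

NULL, 7, 47, 47, 22, 7, 47, 22, 47, 22, 22, 34, NULL, 7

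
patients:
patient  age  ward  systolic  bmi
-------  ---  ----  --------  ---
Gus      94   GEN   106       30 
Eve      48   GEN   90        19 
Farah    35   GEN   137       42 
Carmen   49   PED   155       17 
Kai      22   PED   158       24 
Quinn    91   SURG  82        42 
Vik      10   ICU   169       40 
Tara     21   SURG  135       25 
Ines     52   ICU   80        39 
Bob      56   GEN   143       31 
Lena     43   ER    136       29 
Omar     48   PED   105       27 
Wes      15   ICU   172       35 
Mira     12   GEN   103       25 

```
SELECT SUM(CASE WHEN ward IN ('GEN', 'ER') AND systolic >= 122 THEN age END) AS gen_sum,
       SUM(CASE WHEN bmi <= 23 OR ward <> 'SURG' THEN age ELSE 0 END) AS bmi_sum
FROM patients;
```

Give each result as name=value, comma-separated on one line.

gen_sum=134, bmi_sum=484

[gen_sum: ward IN ('GEN', 'ER') AND systolic >= 122]
patient=Gus: ✗
patient=Eve: ✗
patient=Farah: ✓ → 35
patient=Carmen: ✗
patient=Kai: ✗
patient=Quinn: ✗
patient=Vik: ✗
patient=Tara: ✗
patient=Ines: ✗
patient=Bob: ✓ → 56
patient=Lena: ✓ → 43
patient=Omar: ✗
patient=Wes: ✗
patient=Mira: ✗
gen_sum = 35 + 56 + 43 = 134
—
[bmi_sum: bmi <= 23 OR ward <> 'SURG']
patient=Gus: ✓ → 94
patient=Eve: ✓ → 48
patient=Farah: ✓ → 35
patient=Carmen: ✓ → 49
patient=Kai: ✓ → 22
patient=Quinn: ✗
patient=Vik: ✓ → 10
patient=Tara: ✗
patient=Ines: ✓ → 52
patient=Bob: ✓ → 56
patient=Lena: ✓ → 43
patient=Omar: ✓ → 48
patient=Wes: ✓ → 15
patient=Mira: ✓ → 12
bmi_sum = 94 + 48 + 35 + 49 + 22 + 10 + 52 + 56 + 43 + 48 + 15 + 12 = 484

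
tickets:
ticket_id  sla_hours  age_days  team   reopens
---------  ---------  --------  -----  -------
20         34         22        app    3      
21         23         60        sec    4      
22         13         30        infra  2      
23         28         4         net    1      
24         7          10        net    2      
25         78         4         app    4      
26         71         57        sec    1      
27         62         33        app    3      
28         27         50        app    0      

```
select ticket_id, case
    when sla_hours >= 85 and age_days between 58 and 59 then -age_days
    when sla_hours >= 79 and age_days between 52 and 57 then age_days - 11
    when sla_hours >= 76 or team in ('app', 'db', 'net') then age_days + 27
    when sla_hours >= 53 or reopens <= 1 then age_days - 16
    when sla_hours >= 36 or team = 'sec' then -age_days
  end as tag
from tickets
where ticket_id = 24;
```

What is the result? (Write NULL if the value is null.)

ticket_id = 24: sla_hours=7, age_days=10, team=net, reopens=2.
sla_hours >= 85 and age_days between 58 and 59 → false
sla_hours >= 79 and age_days between 52 and 57 → false
sla_hours >= 76 or team in ('app', 'db', 'net') → true → 37

37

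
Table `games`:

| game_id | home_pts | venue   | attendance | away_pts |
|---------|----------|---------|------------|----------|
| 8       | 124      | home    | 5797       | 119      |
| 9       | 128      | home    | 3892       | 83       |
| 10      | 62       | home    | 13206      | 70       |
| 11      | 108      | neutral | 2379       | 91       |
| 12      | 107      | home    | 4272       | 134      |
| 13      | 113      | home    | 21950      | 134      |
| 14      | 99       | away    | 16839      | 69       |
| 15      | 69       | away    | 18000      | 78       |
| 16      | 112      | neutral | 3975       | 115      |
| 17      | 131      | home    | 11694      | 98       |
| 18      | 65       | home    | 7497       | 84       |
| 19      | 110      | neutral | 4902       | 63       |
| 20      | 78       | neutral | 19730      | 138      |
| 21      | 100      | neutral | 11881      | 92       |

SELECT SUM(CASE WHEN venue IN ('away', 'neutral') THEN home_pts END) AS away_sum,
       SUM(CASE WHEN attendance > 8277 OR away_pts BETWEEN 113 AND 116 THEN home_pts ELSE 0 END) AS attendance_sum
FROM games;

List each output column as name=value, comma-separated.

away_sum=676, attendance_sum=764

[away_sum: venue IN ('away', 'neutral')]
game_id=8: ✗
game_id=9: ✗
game_id=10: ✗
game_id=11: ✓ → 108
game_id=12: ✗
game_id=13: ✗
game_id=14: ✓ → 99
game_id=15: ✓ → 69
game_id=16: ✓ → 112
game_id=17: ✗
game_id=18: ✗
game_id=19: ✓ → 110
game_id=20: ✓ → 78
game_id=21: ✓ → 100
away_sum = 108 + 99 + 69 + 112 + 110 + 78 + 100 = 676
—
[attendance_sum: attendance > 8277 OR away_pts BETWEEN 113 AND 116]
game_id=8: ✗
game_id=9: ✗
game_id=10: ✓ → 62
game_id=11: ✗
game_id=12: ✗
game_id=13: ✓ → 113
game_id=14: ✓ → 99
game_id=15: ✓ → 69
game_id=16: ✓ → 112
game_id=17: ✓ → 131
game_id=18: ✗
game_id=19: ✗
game_id=20: ✓ → 78
game_id=21: ✓ → 100
attendance_sum = 62 + 113 + 99 + 69 + 112 + 131 + 78 + 100 = 764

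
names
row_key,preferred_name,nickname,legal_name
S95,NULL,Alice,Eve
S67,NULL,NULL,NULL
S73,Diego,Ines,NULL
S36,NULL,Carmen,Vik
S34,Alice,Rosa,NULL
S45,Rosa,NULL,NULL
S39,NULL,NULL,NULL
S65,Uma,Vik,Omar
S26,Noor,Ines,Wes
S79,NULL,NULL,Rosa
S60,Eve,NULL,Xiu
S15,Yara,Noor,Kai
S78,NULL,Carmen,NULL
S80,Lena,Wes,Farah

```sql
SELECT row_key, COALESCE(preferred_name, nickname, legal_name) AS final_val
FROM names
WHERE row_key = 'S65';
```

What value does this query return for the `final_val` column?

row_key = S65: preferred_name=Uma, nickname=Vik, legal_name=Omar.
preferred_name=Uma → Uma

Uma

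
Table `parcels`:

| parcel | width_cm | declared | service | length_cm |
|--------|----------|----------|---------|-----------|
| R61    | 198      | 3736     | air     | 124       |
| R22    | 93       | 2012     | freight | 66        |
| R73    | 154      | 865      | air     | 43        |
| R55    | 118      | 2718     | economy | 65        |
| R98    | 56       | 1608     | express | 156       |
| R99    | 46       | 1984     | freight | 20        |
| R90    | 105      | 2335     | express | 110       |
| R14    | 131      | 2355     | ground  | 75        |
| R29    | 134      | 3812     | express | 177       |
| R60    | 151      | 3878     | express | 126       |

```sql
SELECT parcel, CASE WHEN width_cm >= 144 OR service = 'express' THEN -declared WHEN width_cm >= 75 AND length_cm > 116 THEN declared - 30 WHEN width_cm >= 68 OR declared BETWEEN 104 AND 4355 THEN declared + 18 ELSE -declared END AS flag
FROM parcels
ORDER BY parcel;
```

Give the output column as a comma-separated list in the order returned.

parcel=R14: width_cm >= 68 OR declared BETWEEN 104 AND 4355 → 2373
parcel=R22: width_cm >= 68 OR declared BETWEEN 104 AND 4355 → 2030
parcel=R29: width_cm >= 144 OR service = 'express' → -3812
parcel=R55: width_cm >= 68 OR declared BETWEEN 104 AND 4355 → 2736
parcel=R60: width_cm >= 144 OR service = 'express' → -3878
parcel=R61: width_cm >= 144 OR service = 'express' → -3736
parcel=R73: width_cm >= 144 OR service = 'express' → -865
parcel=R90: width_cm >= 144 OR service = 'express' → -2335
parcel=R98: width_cm >= 144 OR service = 'express' → -1608
parcel=R99: width_cm >= 68 OR declared BETWEEN 104 AND 4355 → 2002

2373, 2030, -3812, 2736, -3878, -3736, -865, -2335, -1608, 2002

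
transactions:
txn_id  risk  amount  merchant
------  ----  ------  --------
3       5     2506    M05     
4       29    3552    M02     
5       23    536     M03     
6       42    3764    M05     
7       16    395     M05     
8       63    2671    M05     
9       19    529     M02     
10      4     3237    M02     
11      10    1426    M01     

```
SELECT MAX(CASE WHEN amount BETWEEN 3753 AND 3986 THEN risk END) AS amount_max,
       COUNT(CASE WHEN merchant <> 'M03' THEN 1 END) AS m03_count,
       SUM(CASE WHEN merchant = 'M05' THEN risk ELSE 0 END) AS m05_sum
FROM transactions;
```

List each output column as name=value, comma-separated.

[amount_max: amount BETWEEN 3753 AND 3986]
txn_id=3: ✗
txn_id=4: ✗
txn_id=5: ✗
txn_id=6: ✓ → 42
txn_id=7: ✗
txn_id=8: ✗
txn_id=9: ✗
txn_id=10: ✗
txn_id=11: ✗
amount_max = MAX(42) = 42
—
[m03_count: merchant <> 'M03']
txn_id=3: ✓ → 1
txn_id=4: ✓ → 1
txn_id=5: ✗
txn_id=6: ✓ → 1
txn_id=7: ✓ → 1
txn_id=8: ✓ → 1
txn_id=9: ✓ → 1
txn_id=10: ✓ → 1
txn_id=11: ✓ → 1
m03_count = COUNT(1, 1, 1, 1, 1, 1, 1, 1) = 8
—
[m05_sum: merchant = 'M05']
txn_id=3: ✓ → 5
txn_id=4: ✗
txn_id=5: ✗
txn_id=6: ✓ → 42
txn_id=7: ✓ → 16
txn_id=8: ✓ → 63
txn_id=9: ✗
txn_id=10: ✗
txn_id=11: ✗
m05_sum = 5 + 42 + 16 + 63 = 126

amount_max=42, m03_count=8, m05_sum=126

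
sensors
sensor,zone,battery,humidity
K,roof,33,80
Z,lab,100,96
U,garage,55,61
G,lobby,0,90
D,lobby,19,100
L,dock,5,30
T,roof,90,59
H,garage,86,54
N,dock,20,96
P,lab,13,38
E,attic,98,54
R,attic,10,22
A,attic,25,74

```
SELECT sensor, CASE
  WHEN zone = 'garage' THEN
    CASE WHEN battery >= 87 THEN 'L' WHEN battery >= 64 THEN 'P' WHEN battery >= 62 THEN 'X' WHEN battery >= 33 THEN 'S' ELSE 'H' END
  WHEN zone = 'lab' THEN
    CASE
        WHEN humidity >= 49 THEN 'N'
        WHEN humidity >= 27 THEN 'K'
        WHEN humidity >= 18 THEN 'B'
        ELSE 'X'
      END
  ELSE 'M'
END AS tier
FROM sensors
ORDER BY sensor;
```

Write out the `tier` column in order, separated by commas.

sensor=A: zone='attic' → outer ELSE → M
sensor=D: zone='lobby' → outer ELSE → M
sensor=E: zone='attic' → outer ELSE → M
sensor=G: zone='lobby' → outer ELSE → M
sensor=H: zone='garage' → inner[battery >= 64] → P
sensor=K: zone='roof' → outer ELSE → M
sensor=L: zone='dock' → outer ELSE → M
sensor=N: zone='dock' → outer ELSE → M
sensor=P: zone='lab' → inner[humidity >= 27] → K
sensor=R: zone='attic' → outer ELSE → M
sensor=T: zone='roof' → outer ELSE → M
sensor=U: zone='garage' → inner[battery >= 33] → S
sensor=Z: zone='lab' → inner[humidity >= 49] → N

M, M, M, M, P, M, M, M, K, M, M, S, N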